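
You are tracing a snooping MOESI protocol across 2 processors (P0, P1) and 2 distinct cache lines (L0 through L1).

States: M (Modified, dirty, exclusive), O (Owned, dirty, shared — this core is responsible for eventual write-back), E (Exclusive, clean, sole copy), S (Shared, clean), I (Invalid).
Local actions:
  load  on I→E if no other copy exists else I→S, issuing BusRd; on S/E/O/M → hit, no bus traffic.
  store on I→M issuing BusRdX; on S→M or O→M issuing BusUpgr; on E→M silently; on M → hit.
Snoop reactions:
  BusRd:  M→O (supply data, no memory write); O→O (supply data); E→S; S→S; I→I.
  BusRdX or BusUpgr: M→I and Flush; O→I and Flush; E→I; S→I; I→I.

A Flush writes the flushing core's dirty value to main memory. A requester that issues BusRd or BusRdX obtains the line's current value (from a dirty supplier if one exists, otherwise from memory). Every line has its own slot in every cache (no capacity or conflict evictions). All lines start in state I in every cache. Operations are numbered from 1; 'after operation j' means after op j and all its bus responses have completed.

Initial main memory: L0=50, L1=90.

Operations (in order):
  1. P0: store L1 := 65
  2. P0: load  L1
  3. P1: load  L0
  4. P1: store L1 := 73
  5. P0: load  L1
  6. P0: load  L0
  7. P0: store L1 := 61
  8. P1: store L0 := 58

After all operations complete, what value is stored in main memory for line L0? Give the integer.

memory[L0] = 50

[1] P0: store L1 := 65 | P0:M(65), P1:I | bus: BusRdX
[2] P0: load  L1 | P0:M(65), P1:I | bus: none
[3] P1: load  L0 | P0:I, P1:E(50) | bus: BusRd
[4] P1: store L1 := 73 | P0:I, P1:M(73) | bus: BusRdX,Flush
[5] P0: load  L1 | P0:S(73), P1:O(73) | bus: BusRd
[6] P0: load  L0 | P0:S(50), P1:S(50) | bus: BusRd
[7] P0: store L1 := 61 | P0:M(61), P1:I | bus: BusUpgr,Flush
[8] P1: store L0 := 58 | P0:I, P1:M(58) | bus: BusUpgr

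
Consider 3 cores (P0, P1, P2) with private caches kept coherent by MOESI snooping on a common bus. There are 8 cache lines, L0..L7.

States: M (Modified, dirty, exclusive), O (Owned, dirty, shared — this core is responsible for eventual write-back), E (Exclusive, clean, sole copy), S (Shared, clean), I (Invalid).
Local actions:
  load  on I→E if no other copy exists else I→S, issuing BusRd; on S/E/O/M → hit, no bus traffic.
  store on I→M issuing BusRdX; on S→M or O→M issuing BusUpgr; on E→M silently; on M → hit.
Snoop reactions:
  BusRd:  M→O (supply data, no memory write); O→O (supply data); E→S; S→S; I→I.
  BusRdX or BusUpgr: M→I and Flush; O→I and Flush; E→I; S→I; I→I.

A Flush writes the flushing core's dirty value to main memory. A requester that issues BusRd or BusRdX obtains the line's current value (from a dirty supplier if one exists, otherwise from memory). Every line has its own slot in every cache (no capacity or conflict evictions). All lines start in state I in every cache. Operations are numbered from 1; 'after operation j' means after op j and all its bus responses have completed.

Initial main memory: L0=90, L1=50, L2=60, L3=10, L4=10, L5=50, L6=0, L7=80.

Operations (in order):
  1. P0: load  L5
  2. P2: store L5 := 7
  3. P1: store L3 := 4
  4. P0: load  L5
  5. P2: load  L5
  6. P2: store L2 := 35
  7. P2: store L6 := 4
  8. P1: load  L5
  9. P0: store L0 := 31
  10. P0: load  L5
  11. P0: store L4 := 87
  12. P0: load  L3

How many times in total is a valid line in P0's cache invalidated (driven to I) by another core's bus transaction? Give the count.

invalidations = 1

  op1 P0: load  L5 → E/I/I on L5; bus BusRd; mem=50
  op2 P2: store L5 := 7 → I/I/M on L5; bus BusRdX; mem=50
  op3 P1: store L3 := 4 → I/M/I on L3; bus BusRdX; mem=10
  op4 P0: load  L5 → S/I/O on L5; bus BusRd; mem=50
  op5 P2: load  L5 → S/I/O on L5; bus (none); mem=50
  op6 P2: store L2 := 35 → I/I/M on L2; bus BusRdX; mem=60
  op7 P2: store L6 := 4 → I/I/M on L6; bus BusRdX; mem=0
  op8 P1: load  L5 → S/S/O on L5; bus BusRd; mem=50
  op9 P0: store L0 := 31 → M/I/I on L0; bus BusRdX; mem=90
  op10 P0: load  L5 → S/S/O on L5; bus (none); mem=50
  op11 P0: store L4 := 87 → M/I/I on L4; bus BusRdX; mem=10
  op12 P0: load  L3 → S/O/I on L3; bus BusRd; mem=10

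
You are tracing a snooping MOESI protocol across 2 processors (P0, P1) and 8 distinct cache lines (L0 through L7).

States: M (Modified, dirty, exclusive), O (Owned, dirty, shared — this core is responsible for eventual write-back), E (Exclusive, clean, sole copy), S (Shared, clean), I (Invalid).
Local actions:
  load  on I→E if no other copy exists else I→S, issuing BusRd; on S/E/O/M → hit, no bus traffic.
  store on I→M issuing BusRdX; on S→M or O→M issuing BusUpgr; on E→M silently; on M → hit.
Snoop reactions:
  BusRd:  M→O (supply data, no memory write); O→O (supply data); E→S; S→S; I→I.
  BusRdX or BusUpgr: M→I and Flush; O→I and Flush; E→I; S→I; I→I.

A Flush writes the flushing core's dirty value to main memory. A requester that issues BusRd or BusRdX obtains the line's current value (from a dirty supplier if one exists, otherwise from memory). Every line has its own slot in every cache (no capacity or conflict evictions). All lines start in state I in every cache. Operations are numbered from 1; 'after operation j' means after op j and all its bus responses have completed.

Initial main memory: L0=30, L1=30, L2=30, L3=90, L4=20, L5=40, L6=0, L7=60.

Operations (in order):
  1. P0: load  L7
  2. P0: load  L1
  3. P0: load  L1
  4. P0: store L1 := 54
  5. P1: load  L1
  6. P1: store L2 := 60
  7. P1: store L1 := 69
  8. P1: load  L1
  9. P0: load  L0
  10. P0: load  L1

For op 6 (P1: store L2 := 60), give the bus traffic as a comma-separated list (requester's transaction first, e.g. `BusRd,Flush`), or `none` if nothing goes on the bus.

1. P0: load  L7  bus=[BusRd]  L7: P0=E P1=I  mem[L7]=60
2. P0: load  L1  bus=[BusRd]  L1: P0=E P1=I  mem[L1]=30
3. P0: load  L1  bus=[-]  L1: P0=E P1=I  mem[L1]=30
4. P0: store L1 := 54  bus=[-]  L1: P0=M P1=I  mem[L1]=30
5. P1: load  L1  bus=[BusRd]  L1: P0=O P1=S  mem[L1]=30
6. P1: store L2 := 60  bus=[BusRdX]  L2: P0=I P1=M  mem[L2]=30
7. P1: store L1 := 69  bus=[BusUpgr,Flush]  L1: P0=I P1=M  mem[L1]=54
8. P1: load  L1  bus=[-]  L1: P0=I P1=M  mem[L1]=54
9. P0: load  L0  bus=[BusRd]  L0: P0=E P1=I  mem[L0]=30
10. P0: load  L1  bus=[BusRd]  L1: P0=S P1=O  mem[L1]=54

bus = BusRdX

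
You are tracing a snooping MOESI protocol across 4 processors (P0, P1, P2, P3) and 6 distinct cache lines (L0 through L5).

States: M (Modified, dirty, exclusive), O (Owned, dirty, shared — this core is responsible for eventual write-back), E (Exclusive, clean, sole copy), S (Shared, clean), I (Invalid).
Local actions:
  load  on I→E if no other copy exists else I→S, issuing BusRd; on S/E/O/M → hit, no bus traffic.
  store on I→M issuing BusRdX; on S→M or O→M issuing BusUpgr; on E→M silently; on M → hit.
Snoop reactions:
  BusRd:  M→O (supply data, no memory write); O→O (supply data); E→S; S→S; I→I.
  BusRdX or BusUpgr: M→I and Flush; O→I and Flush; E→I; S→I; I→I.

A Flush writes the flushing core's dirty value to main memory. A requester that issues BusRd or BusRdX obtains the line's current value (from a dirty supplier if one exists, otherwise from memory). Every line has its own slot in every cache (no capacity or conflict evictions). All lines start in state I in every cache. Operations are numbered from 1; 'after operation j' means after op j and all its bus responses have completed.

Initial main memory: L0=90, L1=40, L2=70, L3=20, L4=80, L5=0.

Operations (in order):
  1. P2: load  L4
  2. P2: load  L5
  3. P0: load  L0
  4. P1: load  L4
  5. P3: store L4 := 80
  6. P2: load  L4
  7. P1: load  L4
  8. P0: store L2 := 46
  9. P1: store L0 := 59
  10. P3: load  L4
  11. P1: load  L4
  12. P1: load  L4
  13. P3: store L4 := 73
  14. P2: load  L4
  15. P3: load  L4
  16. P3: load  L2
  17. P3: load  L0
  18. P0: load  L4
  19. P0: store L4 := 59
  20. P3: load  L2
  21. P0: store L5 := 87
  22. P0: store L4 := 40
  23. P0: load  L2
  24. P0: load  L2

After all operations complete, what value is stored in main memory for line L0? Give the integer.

memory[L0] = 90

  op1 P2: load  L4 → I/I/E/I on L4; bus BusRd; mem=80
  op2 P2: load  L5 → I/I/E/I on L5; bus BusRd; mem=0
  op3 P0: load  L0 → E/I/I/I on L0; bus BusRd; mem=90
  op4 P1: load  L4 → I/S/S/I on L4; bus BusRd; mem=80
  op5 P3: store L4 := 80 → I/I/I/M on L4; bus BusRdX; mem=80
  op6 P2: load  L4 → I/I/S/O on L4; bus BusRd; mem=80
  op7 P1: load  L4 → I/S/S/O on L4; bus BusRd; mem=80
  op8 P0: store L2 := 46 → M/I/I/I on L2; bus BusRdX; mem=70
  op9 P1: store L0 := 59 → I/M/I/I on L0; bus BusRdX; mem=90
  op10 P3: load  L4 → I/S/S/O on L4; bus (none); mem=80
  op11 P1: load  L4 → I/S/S/O on L4; bus (none); mem=80
  op12 P1: load  L4 → I/S/S/O on L4; bus (none); mem=80
  op13 P3: store L4 := 73 → I/I/I/M on L4; bus BusUpgr; mem=80
  op14 P2: load  L4 → I/I/S/O on L4; bus BusRd; mem=80
  op15 P3: load  L4 → I/I/S/O on L4; bus (none); mem=80
  op16 P3: load  L2 → O/I/I/S on L2; bus BusRd; mem=70
  op17 P3: load  L0 → I/O/I/S on L0; bus BusRd; mem=90
  op18 P0: load  L4 → S/I/S/O on L4; bus BusRd; mem=80
  op19 P0: store L4 := 59 → M/I/I/I on L4; bus BusUpgr Flush; mem=73
  op20 P3: load  L2 → O/I/I/S on L2; bus (none); mem=70
  op21 P0: store L5 := 87 → M/I/I/I on L5; bus BusRdX; mem=0
  op22 P0: store L4 := 40 → M/I/I/I on L4; bus (none); mem=73
  op23 P0: load  L2 → O/I/I/S on L2; bus (none); mem=70
  op24 P0: load  L2 → O/I/I/S on L2; bus (none); mem=70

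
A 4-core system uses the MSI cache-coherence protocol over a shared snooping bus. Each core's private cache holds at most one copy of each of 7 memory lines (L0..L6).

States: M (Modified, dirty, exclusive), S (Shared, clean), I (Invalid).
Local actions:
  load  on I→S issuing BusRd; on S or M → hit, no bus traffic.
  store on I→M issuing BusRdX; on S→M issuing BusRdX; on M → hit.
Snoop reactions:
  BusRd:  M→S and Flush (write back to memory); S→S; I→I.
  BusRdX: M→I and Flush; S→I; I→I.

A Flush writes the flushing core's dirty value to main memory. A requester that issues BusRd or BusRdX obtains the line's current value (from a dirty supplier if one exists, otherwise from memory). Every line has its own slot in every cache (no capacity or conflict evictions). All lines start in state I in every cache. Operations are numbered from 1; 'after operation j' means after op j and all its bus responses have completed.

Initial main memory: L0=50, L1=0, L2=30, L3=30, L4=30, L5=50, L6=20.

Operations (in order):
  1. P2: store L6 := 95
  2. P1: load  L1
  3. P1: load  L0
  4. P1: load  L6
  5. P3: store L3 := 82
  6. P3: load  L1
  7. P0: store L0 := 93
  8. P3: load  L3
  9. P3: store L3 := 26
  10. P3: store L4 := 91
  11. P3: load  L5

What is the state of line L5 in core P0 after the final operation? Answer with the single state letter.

[1] P2: store L6 := 95 | P0:I, P1:I, P2:M(95), P3:I | bus: BusRdX
[2] P1: load  L1 | P0:I, P1:S(0), P2:I, P3:I | bus: BusRd
[3] P1: load  L0 | P0:I, P1:S(50), P2:I, P3:I | bus: BusRd
[4] P1: load  L6 | P0:I, P1:S(95), P2:S(95), P3:I | bus: BusRd,Flush
[5] P3: store L3 := 82 | P0:I, P1:I, P2:I, P3:M(82) | bus: BusRdX
[6] P3: load  L1 | P0:I, P1:S(0), P2:I, P3:S(0) | bus: BusRd
[7] P0: store L0 := 93 | P0:M(93), P1:I, P2:I, P3:I | bus: BusRdX
[8] P3: load  L3 | P0:I, P1:I, P2:I, P3:M(82) | bus: none
[9] P3: store L3 := 26 | P0:I, P1:I, P2:I, P3:M(26) | bus: none
[10] P3: store L4 := 91 | P0:I, P1:I, P2:I, P3:M(91) | bus: BusRdX
[11] P3: load  L5 | P0:I, P1:I, P2:I, P3:S(50) | bus: BusRd

state = I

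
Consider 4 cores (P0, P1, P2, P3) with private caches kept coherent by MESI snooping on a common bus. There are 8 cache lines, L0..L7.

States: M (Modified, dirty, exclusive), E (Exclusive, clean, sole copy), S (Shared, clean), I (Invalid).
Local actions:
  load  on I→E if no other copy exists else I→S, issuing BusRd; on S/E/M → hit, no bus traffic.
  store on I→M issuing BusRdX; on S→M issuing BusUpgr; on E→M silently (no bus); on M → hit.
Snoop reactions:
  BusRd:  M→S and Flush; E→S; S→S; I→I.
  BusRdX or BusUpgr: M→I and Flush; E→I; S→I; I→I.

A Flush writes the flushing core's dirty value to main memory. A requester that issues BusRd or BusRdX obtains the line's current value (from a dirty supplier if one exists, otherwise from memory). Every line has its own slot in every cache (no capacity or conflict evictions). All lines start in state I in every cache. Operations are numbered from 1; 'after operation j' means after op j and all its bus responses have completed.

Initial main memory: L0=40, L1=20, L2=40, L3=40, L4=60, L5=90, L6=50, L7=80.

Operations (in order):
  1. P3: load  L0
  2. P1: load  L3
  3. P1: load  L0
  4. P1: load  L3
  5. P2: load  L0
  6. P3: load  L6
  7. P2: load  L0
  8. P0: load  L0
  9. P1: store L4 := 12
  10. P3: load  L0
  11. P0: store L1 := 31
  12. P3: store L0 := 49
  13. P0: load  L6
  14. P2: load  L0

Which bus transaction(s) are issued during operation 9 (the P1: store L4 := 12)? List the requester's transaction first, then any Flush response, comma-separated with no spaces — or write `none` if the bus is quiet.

  op1 P3: load  L0 → I/I/I/E on L0; bus BusRd; mem=40
  op2 P1: load  L3 → I/E/I/I on L3; bus BusRd; mem=40
  op3 P1: load  L0 → I/S/I/S on L0; bus BusRd; mem=40
  op4 P1: load  L3 → I/E/I/I on L3; bus (none); mem=40
  op5 P2: load  L0 → I/S/S/S on L0; bus BusRd; mem=40
  op6 P3: load  L6 → I/I/I/E on L6; bus BusRd; mem=50
  op7 P2: load  L0 → I/S/S/S on L0; bus (none); mem=40
  op8 P0: load  L0 → S/S/S/S on L0; bus BusRd; mem=40
  op9 P1: store L4 := 12 → I/M/I/I on L4; bus BusRdX; mem=60
  op10 P3: load  L0 → S/S/S/S on L0; bus (none); mem=40
  op11 P0: store L1 := 31 → M/I/I/I on L1; bus BusRdX; mem=20
  op12 P3: store L0 := 49 → I/I/I/M on L0; bus BusUpgr; mem=40
  op13 P0: load  L6 → S/I/I/S on L6; bus BusRd; mem=50
  op14 P2: load  L0 → I/I/S/S on L0; bus BusRd Flush; mem=49

bus = BusRdX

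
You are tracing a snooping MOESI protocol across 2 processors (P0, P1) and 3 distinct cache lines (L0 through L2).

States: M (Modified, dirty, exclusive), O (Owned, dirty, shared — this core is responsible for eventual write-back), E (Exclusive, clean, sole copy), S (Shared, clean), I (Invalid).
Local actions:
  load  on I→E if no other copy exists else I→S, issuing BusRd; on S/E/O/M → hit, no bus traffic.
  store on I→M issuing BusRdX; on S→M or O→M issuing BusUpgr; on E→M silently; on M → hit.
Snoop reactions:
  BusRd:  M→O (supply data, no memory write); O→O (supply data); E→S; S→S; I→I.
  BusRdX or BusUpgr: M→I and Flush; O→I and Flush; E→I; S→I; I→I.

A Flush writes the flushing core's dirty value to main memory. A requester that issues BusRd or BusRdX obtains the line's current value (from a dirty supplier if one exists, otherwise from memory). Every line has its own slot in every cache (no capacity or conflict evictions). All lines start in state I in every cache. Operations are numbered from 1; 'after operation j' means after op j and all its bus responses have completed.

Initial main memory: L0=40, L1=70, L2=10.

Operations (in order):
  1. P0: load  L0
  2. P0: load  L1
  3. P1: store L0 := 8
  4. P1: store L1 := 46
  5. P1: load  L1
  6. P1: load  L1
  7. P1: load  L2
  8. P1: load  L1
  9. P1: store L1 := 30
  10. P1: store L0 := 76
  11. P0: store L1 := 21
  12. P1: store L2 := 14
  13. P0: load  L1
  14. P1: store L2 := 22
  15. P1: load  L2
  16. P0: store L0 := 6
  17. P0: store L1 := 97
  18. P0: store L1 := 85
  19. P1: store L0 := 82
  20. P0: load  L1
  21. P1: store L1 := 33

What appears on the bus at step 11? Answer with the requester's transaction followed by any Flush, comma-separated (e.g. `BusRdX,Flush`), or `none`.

1. P0: load  L0  bus=[BusRd]  L0: P0=E P1=I  mem[L0]=40
2. P0: load  L1  bus=[BusRd]  L1: P0=E P1=I  mem[L1]=70
3. P1: store L0 := 8  bus=[BusRdX]  L0: P0=I P1=M  mem[L0]=40
4. P1: store L1 := 46  bus=[BusRdX]  L1: P0=I P1=M  mem[L1]=70
5. P1: load  L1  bus=[-]  L1: P0=I P1=M  mem[L1]=70
6. P1: load  L1  bus=[-]  L1: P0=I P1=M  mem[L1]=70
7. P1: load  L2  bus=[BusRd]  L2: P0=I P1=E  mem[L2]=10
8. P1: load  L1  bus=[-]  L1: P0=I P1=M  mem[L1]=70
9. P1: store L1 := 30  bus=[-]  L1: P0=I P1=M  mem[L1]=70
10. P1: store L0 := 76  bus=[-]  L0: P0=I P1=M  mem[L0]=40
11. P0: store L1 := 21  bus=[BusRdX,Flush]  L1: P0=M P1=I  mem[L1]=30
12. P1: store L2 := 14  bus=[-]  L2: P0=I P1=M  mem[L2]=10
13. P0: load  L1  bus=[-]  L1: P0=M P1=I  mem[L1]=30
14. P1: store L2 := 22  bus=[-]  L2: P0=I P1=M  mem[L2]=10
15. P1: load  L2  bus=[-]  L2: P0=I P1=M  mem[L2]=10
16. P0: store L0 := 6  bus=[BusRdX,Flush]  L0: P0=M P1=I  mem[L0]=76
17. P0: store L1 := 97  bus=[-]  L1: P0=M P1=I  mem[L1]=30
18. P0: store L1 := 85  bus=[-]  L1: P0=M P1=I  mem[L1]=30
19. P1: store L0 := 82  bus=[BusRdX,Flush]  L0: P0=I P1=M  mem[L0]=6
20. P0: load  L1  bus=[-]  L1: P0=M P1=I  mem[L1]=30
21. P1: store L1 := 33  bus=[BusRdX,Flush]  L1: P0=I P1=M  mem[L1]=85

bus = BusRdX,Flush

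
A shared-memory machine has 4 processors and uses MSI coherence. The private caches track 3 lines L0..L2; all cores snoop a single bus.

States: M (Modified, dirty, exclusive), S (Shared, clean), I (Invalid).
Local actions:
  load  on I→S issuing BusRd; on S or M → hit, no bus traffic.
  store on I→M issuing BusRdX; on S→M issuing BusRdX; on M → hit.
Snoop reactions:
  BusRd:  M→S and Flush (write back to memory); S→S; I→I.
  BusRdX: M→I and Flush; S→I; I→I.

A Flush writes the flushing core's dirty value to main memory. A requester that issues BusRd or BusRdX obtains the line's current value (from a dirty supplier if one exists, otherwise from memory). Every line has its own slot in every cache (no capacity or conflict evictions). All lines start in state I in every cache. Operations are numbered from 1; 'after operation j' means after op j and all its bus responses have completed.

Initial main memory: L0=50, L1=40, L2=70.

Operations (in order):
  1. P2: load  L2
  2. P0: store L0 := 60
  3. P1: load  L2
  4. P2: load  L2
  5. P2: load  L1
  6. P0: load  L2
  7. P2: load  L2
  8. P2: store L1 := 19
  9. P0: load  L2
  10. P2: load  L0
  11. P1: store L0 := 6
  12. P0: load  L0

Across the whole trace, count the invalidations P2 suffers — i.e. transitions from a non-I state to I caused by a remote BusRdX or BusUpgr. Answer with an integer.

invalidations = 1

1. P2: load  L2  bus=[BusRd]  L2: P0=I P1=I P2=S P3=I  mem[L2]=70
2. P0: store L0 := 60  bus=[BusRdX]  L0: P0=M P1=I P2=I P3=I  mem[L0]=50
3. P1: load  L2  bus=[BusRd]  L2: P0=I P1=S P2=S P3=I  mem[L2]=70
4. P2: load  L2  bus=[-]  L2: P0=I P1=S P2=S P3=I  mem[L2]=70
5. P2: load  L1  bus=[BusRd]  L1: P0=I P1=I P2=S P3=I  mem[L1]=40
6. P0: load  L2  bus=[BusRd]  L2: P0=S P1=S P2=S P3=I  mem[L2]=70
7. P2: load  L2  bus=[-]  L2: P0=S P1=S P2=S P3=I  mem[L2]=70
8. P2: store L1 := 19  bus=[BusRdX]  L1: P0=I P1=I P2=M P3=I  mem[L1]=40
9. P0: load  L2  bus=[-]  L2: P0=S P1=S P2=S P3=I  mem[L2]=70
10. P2: load  L0  bus=[BusRd,Flush]  L0: P0=S P1=I P2=S P3=I  mem[L0]=60
11. P1: store L0 := 6  bus=[BusRdX]  L0: P0=I P1=M P2=I P3=I  mem[L0]=60
12. P0: load  L0  bus=[BusRd,Flush]  L0: P0=S P1=S P2=I P3=I  mem[L0]=6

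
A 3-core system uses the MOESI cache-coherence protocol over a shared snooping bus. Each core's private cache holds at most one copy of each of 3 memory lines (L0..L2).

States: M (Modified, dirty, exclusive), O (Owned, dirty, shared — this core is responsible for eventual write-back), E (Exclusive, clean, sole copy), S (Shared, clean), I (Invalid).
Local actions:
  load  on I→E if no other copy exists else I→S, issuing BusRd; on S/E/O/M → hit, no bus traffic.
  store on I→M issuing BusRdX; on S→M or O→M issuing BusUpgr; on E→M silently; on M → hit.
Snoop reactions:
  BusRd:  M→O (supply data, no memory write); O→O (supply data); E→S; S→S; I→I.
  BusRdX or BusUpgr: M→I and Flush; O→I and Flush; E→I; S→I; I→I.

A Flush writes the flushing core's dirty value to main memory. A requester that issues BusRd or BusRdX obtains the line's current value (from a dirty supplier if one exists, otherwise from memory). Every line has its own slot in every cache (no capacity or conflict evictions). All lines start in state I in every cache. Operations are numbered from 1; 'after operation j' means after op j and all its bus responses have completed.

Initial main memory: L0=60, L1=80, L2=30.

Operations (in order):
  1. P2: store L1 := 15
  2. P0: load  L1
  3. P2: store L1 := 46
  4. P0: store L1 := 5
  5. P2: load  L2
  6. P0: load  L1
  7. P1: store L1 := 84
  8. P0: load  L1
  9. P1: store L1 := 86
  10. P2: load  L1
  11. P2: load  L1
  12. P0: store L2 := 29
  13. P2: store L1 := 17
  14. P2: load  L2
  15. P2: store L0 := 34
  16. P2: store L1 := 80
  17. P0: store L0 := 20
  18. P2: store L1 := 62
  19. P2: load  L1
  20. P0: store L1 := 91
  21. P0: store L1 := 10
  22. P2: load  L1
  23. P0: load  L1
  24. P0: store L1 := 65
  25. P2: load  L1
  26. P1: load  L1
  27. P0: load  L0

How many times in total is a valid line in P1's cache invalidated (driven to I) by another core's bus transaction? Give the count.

invalidations = 1

step 1: P2: store L1 := 15  ⟶  IIM  (L1)  txn=BusRdX  M[L1]=80
step 2: P0: load  L1  ⟶  SIO  (L1)  txn=BusRd  M[L1]=80
step 3: P2: store L1 := 46  ⟶  IIM  (L1)  txn=BusUpgr  M[L1]=80
step 4: P0: store L1 := 5  ⟶  MII  (L1)  txn=BusRdX+Flush  M[L1]=46
step 5: P2: load  L2  ⟶  IIE  (L2)  txn=BusRd  M[L2]=30
step 6: P0: load  L1  ⟶  MII  (L1)  txn=∅  M[L1]=46
step 7: P1: store L1 := 84  ⟶  IMI  (L1)  txn=BusRdX+Flush  M[L1]=5
step 8: P0: load  L1  ⟶  SOI  (L1)  txn=BusRd  M[L1]=5
step 9: P1: store L1 := 86  ⟶  IMI  (L1)  txn=BusUpgr  M[L1]=5
step 10: P2: load  L1  ⟶  IOS  (L1)  txn=BusRd  M[L1]=5
step 11: P2: load  L1  ⟶  IOS  (L1)  txn=∅  M[L1]=5
step 12: P0: store L2 := 29  ⟶  MII  (L2)  txn=BusRdX  M[L2]=30
step 13: P2: store L1 := 17  ⟶  IIM  (L1)  txn=BusUpgr+Flush  M[L1]=86
step 14: P2: load  L2  ⟶  OIS  (L2)  txn=BusRd  M[L2]=30
step 15: P2: store L0 := 34  ⟶  IIM  (L0)  txn=BusRdX  M[L0]=60
step 16: P2: store L1 := 80  ⟶  IIM  (L1)  txn=∅  M[L1]=86
step 17: P0: store L0 := 20  ⟶  MII  (L0)  txn=BusRdX+Flush  M[L0]=34
step 18: P2: store L1 := 62  ⟶  IIM  (L1)  txn=∅  M[L1]=86
step 19: P2: load  L1  ⟶  IIM  (L1)  txn=∅  M[L1]=86
step 20: P0: store L1 := 91  ⟶  MII  (L1)  txn=BusRdX+Flush  M[L1]=62
step 21: P0: store L1 := 10  ⟶  MII  (L1)  txn=∅  M[L1]=62
step 22: P2: load  L1  ⟶  OIS  (L1)  txn=BusRd  M[L1]=62
step 23: P0: load  L1  ⟶  OIS  (L1)  txn=∅  M[L1]=62
step 24: P0: store L1 := 65  ⟶  MII  (L1)  txn=BusUpgr  M[L1]=62
step 25: P2: load  L1  ⟶  OIS  (L1)  txn=BusRd  M[L1]=62
step 26: P1: load  L1  ⟶  OSS  (L1)  txn=BusRd  M[L1]=62
step 27: P0: load  L0  ⟶  MII  (L0)  txn=∅  M[L0]=34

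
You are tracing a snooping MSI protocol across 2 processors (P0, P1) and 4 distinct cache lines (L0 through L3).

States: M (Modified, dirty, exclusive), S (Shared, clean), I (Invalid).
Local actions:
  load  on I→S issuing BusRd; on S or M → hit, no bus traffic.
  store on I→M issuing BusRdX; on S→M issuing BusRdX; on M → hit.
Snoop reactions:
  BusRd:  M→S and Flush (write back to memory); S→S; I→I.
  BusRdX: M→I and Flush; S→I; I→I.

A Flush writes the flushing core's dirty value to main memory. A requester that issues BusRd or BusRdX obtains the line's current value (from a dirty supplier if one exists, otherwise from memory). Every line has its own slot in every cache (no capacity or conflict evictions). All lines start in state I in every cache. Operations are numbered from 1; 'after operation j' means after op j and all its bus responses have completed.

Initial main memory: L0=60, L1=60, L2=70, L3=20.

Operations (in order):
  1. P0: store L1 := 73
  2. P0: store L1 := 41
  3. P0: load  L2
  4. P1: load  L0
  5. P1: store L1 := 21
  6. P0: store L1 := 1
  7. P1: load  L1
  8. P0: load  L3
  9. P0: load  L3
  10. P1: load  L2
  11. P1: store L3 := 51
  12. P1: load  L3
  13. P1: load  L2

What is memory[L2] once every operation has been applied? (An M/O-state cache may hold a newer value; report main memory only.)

memory[L2] = 70

  op1 P0: store L1 := 73 → M/I on L1; bus BusRdX; mem=60
  op2 P0: store L1 := 41 → M/I on L1; bus (none); mem=60
  op3 P0: load  L2 → S/I on L2; bus BusRd; mem=70
  op4 P1: load  L0 → I/S on L0; bus BusRd; mem=60
  op5 P1: store L1 := 21 → I/M on L1; bus BusRdX Flush; mem=41
  op6 P0: store L1 := 1 → M/I on L1; bus BusRdX Flush; mem=21
  op7 P1: load  L1 → S/S on L1; bus BusRd Flush; mem=1
  op8 P0: load  L3 → S/I on L3; bus BusRd; mem=20
  op9 P0: load  L3 → S/I on L3; bus (none); mem=20
  op10 P1: load  L2 → S/S on L2; bus BusRd; mem=70
  op11 P1: store L3 := 51 → I/M on L3; bus BusRdX; mem=20
  op12 P1: load  L3 → I/M on L3; bus (none); mem=20
  op13 P1: load  L2 → S/S on L2; bus (none); mem=70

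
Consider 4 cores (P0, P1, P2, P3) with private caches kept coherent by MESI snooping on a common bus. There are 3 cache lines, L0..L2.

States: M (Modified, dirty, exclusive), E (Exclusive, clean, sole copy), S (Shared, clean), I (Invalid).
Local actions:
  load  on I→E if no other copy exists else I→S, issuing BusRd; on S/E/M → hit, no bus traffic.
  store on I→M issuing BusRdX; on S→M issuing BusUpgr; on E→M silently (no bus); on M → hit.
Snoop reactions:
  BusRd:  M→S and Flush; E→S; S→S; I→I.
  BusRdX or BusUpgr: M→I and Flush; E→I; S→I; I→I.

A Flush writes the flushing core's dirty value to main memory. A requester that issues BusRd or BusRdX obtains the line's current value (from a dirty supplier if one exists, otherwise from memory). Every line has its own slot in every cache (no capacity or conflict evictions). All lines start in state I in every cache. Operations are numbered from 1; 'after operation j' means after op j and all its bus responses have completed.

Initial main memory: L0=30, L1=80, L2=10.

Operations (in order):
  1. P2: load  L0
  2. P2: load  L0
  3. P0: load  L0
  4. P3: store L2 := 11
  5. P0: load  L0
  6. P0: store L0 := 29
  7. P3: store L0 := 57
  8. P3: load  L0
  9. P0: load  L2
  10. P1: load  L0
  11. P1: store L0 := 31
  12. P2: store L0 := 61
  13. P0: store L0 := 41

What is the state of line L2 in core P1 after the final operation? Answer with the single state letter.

state = I

  op1 P2: load  L0 → I/I/E/I on L0; bus BusRd; mem=30
  op2 P2: load  L0 → I/I/E/I on L0; bus (none); mem=30
  op3 P0: load  L0 → S/I/S/I on L0; bus BusRd; mem=30
  op4 P3: store L2 := 11 → I/I/I/M on L2; bus BusRdX; mem=10
  op5 P0: load  L0 → S/I/S/I on L0; bus (none); mem=30
  op6 P0: store L0 := 29 → M/I/I/I on L0; bus BusUpgr; mem=30
  op7 P3: store L0 := 57 → I/I/I/M on L0; bus BusRdX Flush; mem=29
  op8 P3: load  L0 → I/I/I/M on L0; bus (none); mem=29
  op9 P0: load  L2 → S/I/I/S on L2; bus BusRd Flush; mem=11
  op10 P1: load  L0 → I/S/I/S on L0; bus BusRd Flush; mem=57
  op11 P1: store L0 := 31 → I/M/I/I on L0; bus BusUpgr; mem=57
  op12 P2: store L0 := 61 → I/I/M/I on L0; bus BusRdX Flush; mem=31
  op13 P0: store L0 := 41 → M/I/I/I on L0; bus BusRdX Flush; mem=61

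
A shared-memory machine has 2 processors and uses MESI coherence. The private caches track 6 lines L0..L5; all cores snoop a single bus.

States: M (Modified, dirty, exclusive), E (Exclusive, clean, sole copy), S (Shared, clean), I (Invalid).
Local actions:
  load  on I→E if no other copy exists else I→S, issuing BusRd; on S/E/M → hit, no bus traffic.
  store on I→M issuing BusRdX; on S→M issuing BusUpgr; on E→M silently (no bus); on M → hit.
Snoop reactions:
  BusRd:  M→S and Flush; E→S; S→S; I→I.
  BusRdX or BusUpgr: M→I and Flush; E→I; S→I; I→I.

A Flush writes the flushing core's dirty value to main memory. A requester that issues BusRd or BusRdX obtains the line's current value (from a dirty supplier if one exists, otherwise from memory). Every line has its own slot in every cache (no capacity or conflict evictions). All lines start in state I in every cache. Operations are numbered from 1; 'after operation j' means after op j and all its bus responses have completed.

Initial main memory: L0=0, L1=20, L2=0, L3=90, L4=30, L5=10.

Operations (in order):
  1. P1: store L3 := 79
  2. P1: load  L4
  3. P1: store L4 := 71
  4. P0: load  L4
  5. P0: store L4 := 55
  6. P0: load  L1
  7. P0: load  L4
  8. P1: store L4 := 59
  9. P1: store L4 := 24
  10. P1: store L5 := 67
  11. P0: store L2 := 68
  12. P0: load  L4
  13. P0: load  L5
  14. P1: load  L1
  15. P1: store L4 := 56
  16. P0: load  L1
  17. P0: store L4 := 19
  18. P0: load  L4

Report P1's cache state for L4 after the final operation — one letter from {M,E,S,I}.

state = I

[1] P1: store L3 := 79 | P0:I, P1:M(79) | bus: BusRdX
[2] P1: load  L4 | P0:I, P1:E(30) | bus: BusRd
[3] P1: store L4 := 71 | P0:I, P1:M(71) | bus: none
[4] P0: load  L4 | P0:S(71), P1:S(71) | bus: BusRd,Flush
[5] P0: store L4 := 55 | P0:M(55), P1:I | bus: BusUpgr
[6] P0: load  L1 | P0:E(20), P1:I | bus: BusRd
[7] P0: load  L4 | P0:M(55), P1:I | bus: none
[8] P1: store L4 := 59 | P0:I, P1:M(59) | bus: BusRdX,Flush
[9] P1: store L4 := 24 | P0:I, P1:M(24) | bus: none
[10] P1: store L5 := 67 | P0:I, P1:M(67) | bus: BusRdX
[11] P0: store L2 := 68 | P0:M(68), P1:I | bus: BusRdX
[12] P0: load  L4 | P0:S(24), P1:S(24) | bus: BusRd,Flush
[13] P0: load  L5 | P0:S(67), P1:S(67) | bus: BusRd,Flush
[14] P1: load  L1 | P0:S(20), P1:S(20) | bus: BusRd
[15] P1: store L4 := 56 | P0:I, P1:M(56) | bus: BusUpgr
[16] P0: load  L1 | P0:S(20), P1:S(20) | bus: none
[17] P0: store L4 := 19 | P0:M(19), P1:I | bus: BusRdX,Flush
[18] P0: load  L4 | P0:M(19), P1:I | bus: none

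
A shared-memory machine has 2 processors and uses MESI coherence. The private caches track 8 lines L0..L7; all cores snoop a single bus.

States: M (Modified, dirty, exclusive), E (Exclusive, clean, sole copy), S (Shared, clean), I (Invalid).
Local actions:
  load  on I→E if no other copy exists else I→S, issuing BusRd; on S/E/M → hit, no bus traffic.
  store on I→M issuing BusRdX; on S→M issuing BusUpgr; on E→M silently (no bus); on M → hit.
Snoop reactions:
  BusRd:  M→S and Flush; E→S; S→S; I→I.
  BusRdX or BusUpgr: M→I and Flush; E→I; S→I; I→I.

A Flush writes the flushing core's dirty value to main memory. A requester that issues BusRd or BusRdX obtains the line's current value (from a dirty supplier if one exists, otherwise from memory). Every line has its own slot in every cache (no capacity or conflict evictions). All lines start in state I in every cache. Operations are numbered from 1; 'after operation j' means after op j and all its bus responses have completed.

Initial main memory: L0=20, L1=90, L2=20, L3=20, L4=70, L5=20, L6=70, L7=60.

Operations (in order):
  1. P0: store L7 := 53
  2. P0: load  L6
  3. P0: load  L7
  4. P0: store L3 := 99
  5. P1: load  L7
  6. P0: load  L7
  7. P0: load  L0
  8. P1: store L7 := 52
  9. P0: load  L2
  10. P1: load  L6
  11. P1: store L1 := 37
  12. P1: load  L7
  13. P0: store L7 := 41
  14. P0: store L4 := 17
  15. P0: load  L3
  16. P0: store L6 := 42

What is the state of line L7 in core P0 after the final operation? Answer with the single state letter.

state = M

  op1 P0: store L7 := 53 → M/I on L7; bus BusRdX; mem=60
  op2 P0: load  L6 → E/I on L6; bus BusRd; mem=70
  op3 P0: load  L7 → M/I on L7; bus (none); mem=60
  op4 P0: store L3 := 99 → M/I on L3; bus BusRdX; mem=20
  op5 P1: load  L7 → S/S on L7; bus BusRd Flush; mem=53
  op6 P0: load  L7 → S/S on L7; bus (none); mem=53
  op7 P0: load  L0 → E/I on L0; bus BusRd; mem=20
  op8 P1: store L7 := 52 → I/M on L7; bus BusUpgr; mem=53
  op9 P0: load  L2 → E/I on L2; bus BusRd; mem=20
  op10 P1: load  L6 → S/S on L6; bus BusRd; mem=70
  op11 P1: store L1 := 37 → I/M on L1; bus BusRdX; mem=90
  op12 P1: load  L7 → I/M on L7; bus (none); mem=53
  op13 P0: store L7 := 41 → M/I on L7; bus BusRdX Flush; mem=52
  op14 P0: store L4 := 17 → M/I on L4; bus BusRdX; mem=70
  op15 P0: load  L3 → M/I on L3; bus (none); mem=20
  op16 P0: store L6 := 42 → M/I on L6; bus BusUpgr; mem=70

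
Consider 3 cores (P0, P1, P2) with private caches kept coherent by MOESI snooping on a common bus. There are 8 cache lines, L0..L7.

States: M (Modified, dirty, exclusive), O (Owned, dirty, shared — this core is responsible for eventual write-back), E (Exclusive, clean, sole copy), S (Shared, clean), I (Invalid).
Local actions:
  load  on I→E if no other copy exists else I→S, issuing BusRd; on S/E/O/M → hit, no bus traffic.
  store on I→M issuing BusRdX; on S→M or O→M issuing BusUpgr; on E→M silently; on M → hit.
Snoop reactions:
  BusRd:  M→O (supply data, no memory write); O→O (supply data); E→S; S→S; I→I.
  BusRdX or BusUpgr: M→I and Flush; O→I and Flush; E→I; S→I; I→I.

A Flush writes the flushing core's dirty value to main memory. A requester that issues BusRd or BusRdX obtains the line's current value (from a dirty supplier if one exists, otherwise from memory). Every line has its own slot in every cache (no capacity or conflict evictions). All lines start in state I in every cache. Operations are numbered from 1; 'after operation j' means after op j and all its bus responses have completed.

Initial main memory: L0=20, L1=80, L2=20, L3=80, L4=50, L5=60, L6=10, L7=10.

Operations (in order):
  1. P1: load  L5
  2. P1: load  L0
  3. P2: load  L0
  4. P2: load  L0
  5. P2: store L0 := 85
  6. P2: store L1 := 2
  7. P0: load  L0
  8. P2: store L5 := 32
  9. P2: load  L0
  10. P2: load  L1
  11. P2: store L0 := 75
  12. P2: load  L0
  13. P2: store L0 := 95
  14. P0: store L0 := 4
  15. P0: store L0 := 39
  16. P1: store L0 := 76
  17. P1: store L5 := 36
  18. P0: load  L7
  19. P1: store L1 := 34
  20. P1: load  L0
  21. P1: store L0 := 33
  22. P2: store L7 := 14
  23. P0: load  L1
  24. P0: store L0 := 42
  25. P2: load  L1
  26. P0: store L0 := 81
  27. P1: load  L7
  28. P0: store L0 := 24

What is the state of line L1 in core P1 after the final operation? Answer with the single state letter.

step 1: P1: load  L5  ⟶  IEI  (L5)  txn=BusRd  M[L5]=60
step 2: P1: load  L0  ⟶  IEI  (L0)  txn=BusRd  M[L0]=20
step 3: P2: load  L0  ⟶  ISS  (L0)  txn=BusRd  M[L0]=20
step 4: P2: load  L0  ⟶  ISS  (L0)  txn=∅  M[L0]=20
step 5: P2: store L0 := 85  ⟶  IIM  (L0)  txn=BusUpgr  M[L0]=20
step 6: P2: store L1 := 2  ⟶  IIM  (L1)  txn=BusRdX  M[L1]=80
step 7: P0: load  L0  ⟶  SIO  (L0)  txn=BusRd  M[L0]=20
step 8: P2: store L5 := 32  ⟶  IIM  (L5)  txn=BusRdX  M[L5]=60
step 9: P2: load  L0  ⟶  SIO  (L0)  txn=∅  M[L0]=20
step 10: P2: load  L1  ⟶  IIM  (L1)  txn=∅  M[L1]=80
step 11: P2: store L0 := 75  ⟶  IIM  (L0)  txn=BusUpgr  M[L0]=20
step 12: P2: load  L0  ⟶  IIM  (L0)  txn=∅  M[L0]=20
step 13: P2: store L0 := 95  ⟶  IIM  (L0)  txn=∅  M[L0]=20
step 14: P0: store L0 := 4  ⟶  MII  (L0)  txn=BusRdX+Flush  M[L0]=95
step 15: P0: store L0 := 39  ⟶  MII  (L0)  txn=∅  M[L0]=95
step 16: P1: store L0 := 76  ⟶  IMI  (L0)  txn=BusRdX+Flush  M[L0]=39
step 17: P1: store L5 := 36  ⟶  IMI  (L5)  txn=BusRdX+Flush  M[L5]=32
step 18: P0: load  L7  ⟶  EII  (L7)  txn=BusRd  M[L7]=10
step 19: P1: store L1 := 34  ⟶  IMI  (L1)  txn=BusRdX+Flush  M[L1]=2
step 20: P1: load  L0  ⟶  IMI  (L0)  txn=∅  M[L0]=39
step 21: P1: store L0 := 33  ⟶  IMI  (L0)  txn=∅  M[L0]=39
step 22: P2: store L7 := 14  ⟶  IIM  (L7)  txn=BusRdX  M[L7]=10
step 23: P0: load  L1  ⟶  SOI  (L1)  txn=BusRd  M[L1]=2
step 24: P0: store L0 := 42  ⟶  MII  (L0)  txn=BusRdX+Flush  M[L0]=33
step 25: P2: load  L1  ⟶  SOS  (L1)  txn=BusRd  M[L1]=2
step 26: P0: store L0 := 81  ⟶  MII  (L0)  txn=∅  M[L0]=33
step 27: P1: load  L7  ⟶  ISO  (L7)  txn=BusRd  M[L7]=10
step 28: P0: store L0 := 24  ⟶  MII  (L0)  txn=∅  M[L0]=33

state = O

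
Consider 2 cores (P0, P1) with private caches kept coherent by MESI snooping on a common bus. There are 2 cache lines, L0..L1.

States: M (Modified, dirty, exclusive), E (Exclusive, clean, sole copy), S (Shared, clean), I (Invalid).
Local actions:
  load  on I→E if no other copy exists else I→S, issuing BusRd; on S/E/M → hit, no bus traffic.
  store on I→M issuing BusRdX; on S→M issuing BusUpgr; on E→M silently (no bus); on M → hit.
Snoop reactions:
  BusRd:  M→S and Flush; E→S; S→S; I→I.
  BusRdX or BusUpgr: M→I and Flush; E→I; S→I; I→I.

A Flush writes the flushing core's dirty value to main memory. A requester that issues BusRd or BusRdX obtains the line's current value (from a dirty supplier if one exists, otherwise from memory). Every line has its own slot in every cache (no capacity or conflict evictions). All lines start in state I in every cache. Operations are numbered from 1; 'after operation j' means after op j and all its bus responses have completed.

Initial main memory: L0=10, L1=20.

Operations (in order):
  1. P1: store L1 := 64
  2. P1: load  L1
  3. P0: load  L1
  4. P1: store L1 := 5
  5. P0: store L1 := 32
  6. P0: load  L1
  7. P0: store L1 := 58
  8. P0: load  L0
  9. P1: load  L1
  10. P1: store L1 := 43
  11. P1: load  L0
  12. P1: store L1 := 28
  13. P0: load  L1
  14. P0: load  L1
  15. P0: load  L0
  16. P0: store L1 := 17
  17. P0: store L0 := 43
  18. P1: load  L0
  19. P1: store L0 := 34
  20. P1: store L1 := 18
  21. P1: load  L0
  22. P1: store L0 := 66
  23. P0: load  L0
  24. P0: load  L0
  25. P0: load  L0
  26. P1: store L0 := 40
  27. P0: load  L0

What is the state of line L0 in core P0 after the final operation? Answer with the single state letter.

state = S

[1] P1: store L1 := 64 | P0:I, P1:M(64) | bus: BusRdX
[2] P1: load  L1 | P0:I, P1:M(64) | bus: none
[3] P0: load  L1 | P0:S(64), P1:S(64) | bus: BusRd,Flush
[4] P1: store L1 := 5 | P0:I, P1:M(5) | bus: BusUpgr
[5] P0: store L1 := 32 | P0:M(32), P1:I | bus: BusRdX,Flush
[6] P0: load  L1 | P0:M(32), P1:I | bus: none
[7] P0: store L1 := 58 | P0:M(58), P1:I | bus: none
[8] P0: load  L0 | P0:E(10), P1:I | bus: BusRd
[9] P1: load  L1 | P0:S(58), P1:S(58) | bus: BusRd,Flush
[10] P1: store L1 := 43 | P0:I, P1:M(43) | bus: BusUpgr
[11] P1: load  L0 | P0:S(10), P1:S(10) | bus: BusRd
[12] P1: store L1 := 28 | P0:I, P1:M(28) | bus: none
[13] P0: load  L1 | P0:S(28), P1:S(28) | bus: BusRd,Flush
[14] P0: load  L1 | P0:S(28), P1:S(28) | bus: none
[15] P0: load  L0 | P0:S(10), P1:S(10) | bus: none
[16] P0: store L1 := 17 | P0:M(17), P1:I | bus: BusUpgr
[17] P0: store L0 := 43 | P0:M(43), P1:I | bus: BusUpgr
[18] P1: load  L0 | P0:S(43), P1:S(43) | bus: BusRd,Flush
[19] P1: store L0 := 34 | P0:I, P1:M(34) | bus: BusUpgr
[20] P1: store L1 := 18 | P0:I, P1:M(18) | bus: BusRdX,Flush
[21] P1: load  L0 | P0:I, P1:M(34) | bus: none
[22] P1: store L0 := 66 | P0:I, P1:M(66) | bus: none
[23] P0: load  L0 | P0:S(66), P1:S(66) | bus: BusRd,Flush
[24] P0: load  L0 | P0:S(66), P1:S(66) | bus: none
[25] P0: load  L0 | P0:S(66), P1:S(66) | bus: none
[26] P1: store L0 := 40 | P0:I, P1:M(40) | bus: BusUpgr
[27] P0: load  L0 | P0:S(40), P1:S(40) | bus: BusRd,Flush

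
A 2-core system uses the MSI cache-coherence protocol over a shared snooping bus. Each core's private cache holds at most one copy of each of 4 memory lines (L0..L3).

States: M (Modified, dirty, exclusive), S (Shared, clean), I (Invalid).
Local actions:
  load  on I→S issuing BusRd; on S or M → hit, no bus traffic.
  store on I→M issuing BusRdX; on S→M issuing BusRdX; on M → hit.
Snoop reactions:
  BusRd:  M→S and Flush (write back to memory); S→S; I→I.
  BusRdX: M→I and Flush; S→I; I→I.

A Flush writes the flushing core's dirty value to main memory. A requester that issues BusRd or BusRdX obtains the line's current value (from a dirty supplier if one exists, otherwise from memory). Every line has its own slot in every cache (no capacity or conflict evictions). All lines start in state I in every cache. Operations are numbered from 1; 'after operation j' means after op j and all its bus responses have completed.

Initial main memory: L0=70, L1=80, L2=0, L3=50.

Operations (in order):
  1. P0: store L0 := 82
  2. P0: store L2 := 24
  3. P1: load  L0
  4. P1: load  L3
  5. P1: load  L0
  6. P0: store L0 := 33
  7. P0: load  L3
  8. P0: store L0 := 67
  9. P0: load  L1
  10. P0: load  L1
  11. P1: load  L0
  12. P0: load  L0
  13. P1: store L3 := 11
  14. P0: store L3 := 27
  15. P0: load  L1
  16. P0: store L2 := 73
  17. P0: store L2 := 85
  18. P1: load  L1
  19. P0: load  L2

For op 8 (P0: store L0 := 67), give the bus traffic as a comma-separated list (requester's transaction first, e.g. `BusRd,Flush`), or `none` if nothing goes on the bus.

bus = none

1. P0: store L0 := 82  bus=[BusRdX]  L0: P0=M P1=I  mem[L0]=70
2. P0: store L2 := 24  bus=[BusRdX]  L2: P0=M P1=I  mem[L2]=0
3. P1: load  L0  bus=[BusRd,Flush]  L0: P0=S P1=S  mem[L0]=82
4. P1: load  L3  bus=[BusRd]  L3: P0=I P1=S  mem[L3]=50
5. P1: load  L0  bus=[-]  L0: P0=S P1=S  mem[L0]=82
6. P0: store L0 := 33  bus=[BusRdX]  L0: P0=M P1=I  mem[L0]=82
7. P0: load  L3  bus=[BusRd]  L3: P0=S P1=S  mem[L3]=50
8. P0: store L0 := 67  bus=[-]  L0: P0=M P1=I  mem[L0]=82
9. P0: load  L1  bus=[BusRd]  L1: P0=S P1=I  mem[L1]=80
10. P0: load  L1  bus=[-]  L1: P0=S P1=I  mem[L1]=80
11. P1: load  L0  bus=[BusRd,Flush]  L0: P0=S P1=S  mem[L0]=67
12. P0: load  L0  bus=[-]  L0: P0=S P1=S  mem[L0]=67
13. P1: store L3 := 11  bus=[BusRdX]  L3: P0=I P1=M  mem[L3]=50
14. P0: store L3 := 27  bus=[BusRdX,Flush]  L3: P0=M P1=I  mem[L3]=11
15. P0: load  L1  bus=[-]  L1: P0=S P1=I  mem[L1]=80
16. P0: store L2 := 73  bus=[-]  L2: P0=M P1=I  mem[L2]=0
17. P0: store L2 := 85  bus=[-]  L2: P0=M P1=I  mem[L2]=0
18. P1: load  L1  bus=[BusRd]  L1: P0=S P1=S  mem[L1]=80
19. P0: load  L2  bus=[-]  L2: P0=M P1=I  mem[L2]=0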